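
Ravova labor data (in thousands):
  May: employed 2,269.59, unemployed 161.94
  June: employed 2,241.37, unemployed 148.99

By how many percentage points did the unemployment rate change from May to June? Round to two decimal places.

May: labor force = 2,269.59 + 161.94 = 2,431.53; u = 161.94/2,431.53 = 6.66%.
June: labor force = 2,241.37 + 148.99 = 2,390.36; u = 148.99/2,390.36 = 6.23%.
Change = 6.23% − 6.66% = −0.43 pp.

The unemployment rate changed by −0.43 percentage points.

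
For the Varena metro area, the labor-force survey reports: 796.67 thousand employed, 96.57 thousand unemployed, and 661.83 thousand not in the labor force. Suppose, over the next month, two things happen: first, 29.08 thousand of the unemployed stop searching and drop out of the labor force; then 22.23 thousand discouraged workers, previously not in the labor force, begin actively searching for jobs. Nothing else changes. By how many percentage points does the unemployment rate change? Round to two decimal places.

Initially, labor force = 796.67 + 96.57 = 893.24 thousand, so u = 96.57/893.24 = 10.81%.
After the first change, unemployed and labor force both fall by 29.08 → E = 796.67, U = 67.49, labor force = 864.16 thousand.
After the second change, unemployed and labor force both rise by 22.23 → E = 796.67, U = 89.72, labor force = 886.39 thousand.
New unemployment rate = 89.72 / 886.39 = 10.12%.
Change = 10.12% − 10.81% = −0.69 percentage points.

The unemployment rate changes by −0.69 percentage points.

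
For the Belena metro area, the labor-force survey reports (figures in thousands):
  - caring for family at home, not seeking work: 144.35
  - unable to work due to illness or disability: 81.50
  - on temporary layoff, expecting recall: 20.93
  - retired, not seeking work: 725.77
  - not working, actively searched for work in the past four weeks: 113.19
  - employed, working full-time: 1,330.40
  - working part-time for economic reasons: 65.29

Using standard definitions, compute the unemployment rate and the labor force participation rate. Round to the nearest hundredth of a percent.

Unemployment rate ≈ 8.77%; labor force participation rate ≈ 61.65%.

Employed = 1,330.40 + 65.29 = 1,395.69 thousand (anyone who worked, including part-time for economic reasons, counts as employed).
Unemployed = 20.93 + 113.19 = 134.12 thousand (jobless and actively searching, or on temporary layoff).
Labor force = 1,395.69 + 134.12 = 1,529.81 thousand.
Not in labor force = 144.35 + 81.50 + 725.77 = 951.62 thousand (those not working and not actively searching are outside the labor force).
Civilian working-age population = 1,529.81 + 951.62 = 2,481.43 thousand.
Unemployment rate = 134.12 / 1,529.81 = 8.77%.
Labor force participation rate = 1,529.81 / 2,481.43 = 61.65%.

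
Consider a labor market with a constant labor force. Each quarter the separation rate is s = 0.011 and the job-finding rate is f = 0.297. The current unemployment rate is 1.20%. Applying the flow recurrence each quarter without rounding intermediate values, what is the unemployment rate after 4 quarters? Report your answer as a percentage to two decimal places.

With a fixed labor force, u_{t+1} = u_t + s·(1−u_t) − f·u_t = u_t·(1−s−f) + s.
Here 1−s−f = 0.692 and s = 0.011.
u_1 = 0.012000 × 0.692 + 0.011 = 0.019304.
u_2 = 0.019304 × 0.692 + 0.011 = 0.024358.
u_3 = 0.024358 × 0.692 + 0.011 = 0.027856.
u_4 = 0.027856 × 0.692 + 0.011 = 0.030276.

Unemployment rate after four quarters ≈ 3.03%.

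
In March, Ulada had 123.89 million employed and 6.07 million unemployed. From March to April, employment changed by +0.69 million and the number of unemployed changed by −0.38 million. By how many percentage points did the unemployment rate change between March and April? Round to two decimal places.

March: labor force = 123.89 + 6.07 = 129.96; u = 6.07/129.96 = 4.67%.
April: labor force = 124.58 + 5.69 = 130.27; u = 5.69/130.27 = 4.37%.
Change = 4.37% − 4.67% = −0.30 pp.

The unemployment rate changed by −0.30 percentage points.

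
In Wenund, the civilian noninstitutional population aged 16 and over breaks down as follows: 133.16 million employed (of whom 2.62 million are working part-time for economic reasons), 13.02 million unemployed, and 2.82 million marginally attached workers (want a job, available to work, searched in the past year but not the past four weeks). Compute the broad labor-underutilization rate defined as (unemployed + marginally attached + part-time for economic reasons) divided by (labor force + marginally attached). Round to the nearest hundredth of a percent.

Labor force = 133.16 + 13.02 = 146.18 million.
Numerator = 13.02 + 2.82 + 2.62 = 18.46 million.
Denominator = 146.18 + 2.82 = 149.00 million.
Broad rate = 18.46 / 149.00 = 12.39%.

Broad underutilization rate ≈ 12.39%.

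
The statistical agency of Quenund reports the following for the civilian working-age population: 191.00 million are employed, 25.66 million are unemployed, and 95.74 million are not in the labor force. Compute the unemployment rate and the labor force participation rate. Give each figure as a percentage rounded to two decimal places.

Labor force = employed + unemployed = 191.00 + 25.66 = 216.66 million.
Working-age population = 216.66 + 95.74 = 312.40 million.
Unemployment rate = 25.66 / 216.66 = 11.84%.
Labor force participation rate = 216.66 / 312.40 = 69.35%.

Unemployment rate ≈ 11.84%; labor force participation rate ≈ 69.35%.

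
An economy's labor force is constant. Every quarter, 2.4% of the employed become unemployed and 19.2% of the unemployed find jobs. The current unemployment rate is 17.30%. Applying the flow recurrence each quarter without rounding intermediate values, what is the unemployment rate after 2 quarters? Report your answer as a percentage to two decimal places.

With a fixed labor force, u_{t+1} = u_t + s·(1−u_t) − f·u_t = u_t·(1−s−f) + s.
Here 1−s−f = 0.784 and s = 0.024.
u_1 = 0.173000 × 0.784 + 0.024 = 0.159632.
u_2 = 0.159632 × 0.784 + 0.024 = 0.149151.

Unemployment rate after two quarters ≈ 14.92%.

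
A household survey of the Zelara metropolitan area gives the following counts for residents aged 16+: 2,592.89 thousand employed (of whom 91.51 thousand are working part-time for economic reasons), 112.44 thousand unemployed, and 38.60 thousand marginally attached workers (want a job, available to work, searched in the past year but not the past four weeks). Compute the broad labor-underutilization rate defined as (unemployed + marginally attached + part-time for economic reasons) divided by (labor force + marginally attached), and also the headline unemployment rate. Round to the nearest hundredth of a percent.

Broad underutilization rate ≈ 8.84%; headline unemployment rate ≈ 4.16%.

Labor force = 2,592.89 + 112.44 = 2,705.33 thousand.
Numerator = 112.44 + 38.60 + 91.51 = 242.55 thousand.
Denominator = 2,705.33 + 38.60 = 2,743.93 thousand.
Broad rate = 242.55 / 2,743.93 = 8.84%.
Headline unemployment rate = 112.44 / 2,705.33 = 4.16%.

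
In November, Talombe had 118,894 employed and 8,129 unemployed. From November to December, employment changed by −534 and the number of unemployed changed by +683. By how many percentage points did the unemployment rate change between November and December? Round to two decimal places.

November: labor force = 118,894 + 8,129 = 127,023; u = 8,129/127,023 = 6.40%.
December: labor force = 118,360 + 8,812 = 127,172; u = 8,812/127,172 = 6.93%.
Change = 6.93% − 6.40% = +0.53 pp.

The unemployment rate changed by +0.53 percentage points.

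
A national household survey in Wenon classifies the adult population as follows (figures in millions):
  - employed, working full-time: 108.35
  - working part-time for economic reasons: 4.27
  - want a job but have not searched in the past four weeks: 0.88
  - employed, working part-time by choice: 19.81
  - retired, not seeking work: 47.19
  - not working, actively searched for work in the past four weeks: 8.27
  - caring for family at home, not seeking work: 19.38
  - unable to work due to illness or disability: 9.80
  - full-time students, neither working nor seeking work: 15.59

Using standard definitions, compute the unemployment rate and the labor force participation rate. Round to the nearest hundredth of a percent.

Employed = 108.35 + 4.27 + 19.81 = 132.43 million (anyone who worked, including part-time for economic reasons, counts as employed).
Unemployed = 8.27 million.
Labor force = 132.43 + 8.27 = 140.70 million.
Not in labor force = 0.88 + 47.19 + 19.38 + 9.80 + 15.59 = 92.84 million (those not working and not actively searching are outside the labor force — including those who want a job but have given up searching).
Civilian working-age population = 140.70 + 92.84 = 233.54 million.
Unemployment rate = 8.27 / 140.70 = 5.88%.
Labor force participation rate = 140.70 / 233.54 = 60.25%.

Unemployment rate ≈ 5.88%; labor force participation rate ≈ 60.25%.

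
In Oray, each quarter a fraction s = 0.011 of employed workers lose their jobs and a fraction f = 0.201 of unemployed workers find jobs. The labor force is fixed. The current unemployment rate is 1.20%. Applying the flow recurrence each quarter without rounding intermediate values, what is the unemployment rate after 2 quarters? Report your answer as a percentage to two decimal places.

Unemployment rate after two quarters ≈ 2.71%.

With a fixed labor force, u_{t+1} = u_t + s·(1−u_t) − f·u_t = u_t·(1−s−f) + s.
Here 1−s−f = 0.788 and s = 0.011.
u_1 = 0.012000 × 0.788 + 0.011 = 0.020456.
u_2 = 0.020456 × 0.788 + 0.011 = 0.027119.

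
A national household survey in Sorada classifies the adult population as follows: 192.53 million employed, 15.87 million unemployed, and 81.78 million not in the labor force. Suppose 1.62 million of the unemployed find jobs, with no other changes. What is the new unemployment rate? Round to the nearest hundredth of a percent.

New unemployment rate ≈ 6.84%.

Initially, labor force = 192.53 + 15.87 = 208.40 million, so u = 15.87/208.40 = 7.62%.
After the change, unemployed falls and employed rises by 1.62; labor force unchanged → E = 194.15, U = 14.25, labor force = 208.40 million.
New unemployment rate = 14.25 / 208.40 = 6.84%.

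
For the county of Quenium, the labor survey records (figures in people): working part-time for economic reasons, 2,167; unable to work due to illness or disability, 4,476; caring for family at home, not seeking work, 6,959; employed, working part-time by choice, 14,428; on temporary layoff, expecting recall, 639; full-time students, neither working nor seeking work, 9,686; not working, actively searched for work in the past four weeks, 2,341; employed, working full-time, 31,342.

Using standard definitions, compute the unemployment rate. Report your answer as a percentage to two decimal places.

Employed = 2,167 + 14,428 + 31,342 = 47,937 (anyone who worked, including part-time for economic reasons, counts as employed).
Unemployed = 639 + 2,341 = 2,980 (jobless and actively searching, or on temporary layoff).
Labor force = 47,937 + 2,980 = 50,917.
Unemployment rate = 2,980 / 50,917 = 5.85%.

Unemployment rate ≈ 5.85%.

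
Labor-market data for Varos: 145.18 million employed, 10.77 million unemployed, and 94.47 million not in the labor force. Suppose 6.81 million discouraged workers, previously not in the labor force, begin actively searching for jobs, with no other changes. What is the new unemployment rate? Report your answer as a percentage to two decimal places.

New unemployment rate ≈ 10.80%.

Initially, labor force = 145.18 + 10.77 = 155.95 million, so u = 10.77/155.95 = 6.91%.
After the change, unemployed and labor force both rise by 6.81 → E = 145.18, U = 17.58, labor force = 162.76 million.
New unemployment rate = 17.58 / 162.76 = 10.80%.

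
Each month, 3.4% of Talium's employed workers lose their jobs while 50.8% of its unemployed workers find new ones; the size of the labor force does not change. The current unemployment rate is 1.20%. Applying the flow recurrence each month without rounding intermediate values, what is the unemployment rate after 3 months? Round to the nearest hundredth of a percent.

With a fixed labor force, u_{t+1} = u_t + s·(1−u_t) − f·u_t = u_t·(1−s−f) + s.
Here 1−s−f = 0.458 and s = 0.034.
u_1 = 0.012000 × 0.458 + 0.034 = 0.039496.
u_2 = 0.039496 × 0.458 + 0.034 = 0.052089.
u_3 = 0.052089 × 0.458 + 0.034 = 0.057857.

Unemployment rate after three months ≈ 5.79%.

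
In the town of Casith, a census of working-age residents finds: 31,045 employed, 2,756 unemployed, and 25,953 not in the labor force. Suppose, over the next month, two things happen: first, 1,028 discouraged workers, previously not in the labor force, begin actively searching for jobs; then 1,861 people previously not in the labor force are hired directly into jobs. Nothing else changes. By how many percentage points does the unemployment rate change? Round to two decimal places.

Initially, labor force = 31,045 + 2,756 = 33,801, so u = 2,756/33,801 = 8.15%.
After the first change, unemployed and labor force both rise by 1,028 → E = 31,045, U = 3,784, labor force = 34,829.
After the second change, employed and labor force both rise by 1,861; unemployed unchanged → E = 32,906, U = 3,784, labor force = 36,690.
New unemployment rate = 3,784 / 36,690 = 10.31%.
Change = 10.31% − 8.15% = +2.16 percentage points.

The unemployment rate changes by +2.16 percentage points.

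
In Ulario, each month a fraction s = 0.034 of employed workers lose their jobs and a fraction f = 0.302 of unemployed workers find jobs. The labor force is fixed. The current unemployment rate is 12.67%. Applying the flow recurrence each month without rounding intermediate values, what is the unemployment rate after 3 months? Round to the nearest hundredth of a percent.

Unemployment rate after three months ≈ 10.87%.

With a fixed labor force, u_{t+1} = u_t + s·(1−u_t) − f·u_t = u_t·(1−s−f) + s.
Here 1−s−f = 0.664 and s = 0.034.
u_1 = 0.126700 × 0.664 + 0.034 = 0.118129.
u_2 = 0.118129 × 0.664 + 0.034 = 0.112438.
u_3 = 0.112438 × 0.664 + 0.034 = 0.108659.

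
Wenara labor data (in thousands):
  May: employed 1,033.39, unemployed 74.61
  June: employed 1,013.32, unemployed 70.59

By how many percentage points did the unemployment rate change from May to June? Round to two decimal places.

The unemployment rate changed by −0.22 percentage points.

May: labor force = 1,033.39 + 74.61 = 1,108.00; u = 74.61/1,108.00 = 6.73%.
June: labor force = 1,013.32 + 70.59 = 1,083.91; u = 70.59/1,083.91 = 6.51%.
Change = 6.51% − 6.73% = −0.22 pp.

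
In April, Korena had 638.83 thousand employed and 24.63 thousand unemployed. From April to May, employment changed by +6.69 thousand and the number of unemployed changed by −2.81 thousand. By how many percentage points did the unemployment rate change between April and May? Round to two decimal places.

The unemployment rate changed by −0.44 percentage points.

April: labor force = 638.83 + 24.63 = 663.46; u = 24.63/663.46 = 3.71%.
May: labor force = 645.52 + 21.82 = 667.34; u = 21.82/667.34 = 3.27%.
Change = 3.27% − 3.71% = −0.44 pp.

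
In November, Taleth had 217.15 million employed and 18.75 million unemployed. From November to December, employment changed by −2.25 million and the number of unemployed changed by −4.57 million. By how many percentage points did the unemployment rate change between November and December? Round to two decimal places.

The unemployment rate changed by −1.76 percentage points.

November: labor force = 217.15 + 18.75 = 235.90; u = 18.75/235.90 = 7.95%.
December: labor force = 214.90 + 14.18 = 229.08; u = 14.18/229.08 = 6.19%.
Change = 6.19% − 7.95% = −1.76 pp.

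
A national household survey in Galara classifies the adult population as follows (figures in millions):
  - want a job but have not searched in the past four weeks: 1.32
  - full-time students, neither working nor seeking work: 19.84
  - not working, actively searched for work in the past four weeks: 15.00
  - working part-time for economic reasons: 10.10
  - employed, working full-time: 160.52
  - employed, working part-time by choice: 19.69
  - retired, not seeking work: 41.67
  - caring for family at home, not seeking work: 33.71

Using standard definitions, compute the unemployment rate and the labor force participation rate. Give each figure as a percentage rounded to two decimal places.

Employed = 10.10 + 160.52 + 19.69 = 190.31 million (anyone who worked, including part-time for economic reasons, counts as employed).
Unemployed = 15.00 million.
Labor force = 190.31 + 15.00 = 205.31 million.
Not in labor force = 1.32 + 19.84 + 41.67 + 33.71 = 96.54 million (those not working and not actively searching are outside the labor force — including those who want a job but have given up searching).
Civilian working-age population = 205.31 + 96.54 = 301.85 million.
Unemployment rate = 15.00 / 205.31 = 7.31%.
Labor force participation rate = 205.31 / 301.85 = 68.02%.

Unemployment rate ≈ 7.31%; labor force participation rate ≈ 68.02%.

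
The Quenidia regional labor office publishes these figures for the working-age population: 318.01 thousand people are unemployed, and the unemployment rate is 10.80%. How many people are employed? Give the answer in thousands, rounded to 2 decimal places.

Labor force = U / u = 318.01 / 0.1080 ≈ 2,944.54 thousand.
Employed = labor force − unemployed = 2,944.54 − 318.01 = 2,626.53 thousand.

About 2,626.53 thousand are employed.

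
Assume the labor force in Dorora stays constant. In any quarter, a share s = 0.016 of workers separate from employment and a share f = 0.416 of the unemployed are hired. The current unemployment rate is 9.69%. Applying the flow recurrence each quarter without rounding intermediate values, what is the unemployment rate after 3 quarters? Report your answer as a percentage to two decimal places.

With a fixed labor force, u_{t+1} = u_t + s·(1−u_t) − f·u_t = u_t·(1−s−f) + s.
Here 1−s−f = 0.568 and s = 0.016.
u_1 = 0.096900 × 0.568 + 0.016 = 0.071039.
u_2 = 0.071039 × 0.568 + 0.016 = 0.056350.
u_3 = 0.056350 × 0.568 + 0.016 = 0.048007.

Unemployment rate after three quarters ≈ 4.80%.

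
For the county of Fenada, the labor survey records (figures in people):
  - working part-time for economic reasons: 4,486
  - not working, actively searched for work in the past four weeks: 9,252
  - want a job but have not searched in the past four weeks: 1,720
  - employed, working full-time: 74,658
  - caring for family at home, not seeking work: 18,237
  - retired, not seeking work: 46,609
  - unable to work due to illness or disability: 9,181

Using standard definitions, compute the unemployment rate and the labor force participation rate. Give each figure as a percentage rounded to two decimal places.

Unemployment rate ≈ 10.47%; labor force participation rate ≈ 53.85%.

Employed = 4,486 + 74,658 = 79,144 (anyone who worked, including part-time for economic reasons, counts as employed).
Unemployed = 9,252.
Labor force = 79,144 + 9,252 = 88,396.
Not in labor force = 1,720 + 18,237 + 46,609 + 9,181 = 75,747 (those not working and not actively searching are outside the labor force — including those who want a job but have given up searching).
Civilian working-age population = 88,396 + 75,747 = 164,143.
Unemployment rate = 9,252 / 88,396 = 10.47%.
Labor force participation rate = 88,396 / 164,143 = 53.85%.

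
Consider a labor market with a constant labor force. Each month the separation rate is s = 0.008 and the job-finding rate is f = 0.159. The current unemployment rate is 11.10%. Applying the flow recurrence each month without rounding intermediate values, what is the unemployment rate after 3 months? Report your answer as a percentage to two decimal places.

Unemployment rate after three months ≈ 8.44%.

With a fixed labor force, u_{t+1} = u_t + s·(1−u_t) − f·u_t = u_t·(1−s−f) + s.
Here 1−s−f = 0.833 and s = 0.008.
u_1 = 0.111000 × 0.833 + 0.008 = 0.100463.
u_2 = 0.100463 × 0.833 + 0.008 = 0.091686.
u_3 = 0.091686 × 0.833 + 0.008 = 0.084374.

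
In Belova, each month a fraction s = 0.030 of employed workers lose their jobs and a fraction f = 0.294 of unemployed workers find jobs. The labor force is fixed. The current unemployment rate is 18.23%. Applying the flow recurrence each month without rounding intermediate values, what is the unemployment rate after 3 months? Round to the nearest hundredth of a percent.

Unemployment rate after three months ≈ 12.03%.

With a fixed labor force, u_{t+1} = u_t + s·(1−u_t) − f·u_t = u_t·(1−s−f) + s.
Here 1−s−f = 0.676 and s = 0.030.
u_1 = 0.182300 × 0.676 + 0.030 = 0.153235.
u_2 = 0.153235 × 0.676 + 0.030 = 0.133587.
u_3 = 0.133587 × 0.676 + 0.030 = 0.120305.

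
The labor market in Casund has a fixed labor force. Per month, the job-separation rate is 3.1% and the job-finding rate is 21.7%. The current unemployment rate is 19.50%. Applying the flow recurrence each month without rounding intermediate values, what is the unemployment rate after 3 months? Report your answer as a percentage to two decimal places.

With a fixed labor force, u_{t+1} = u_t + s·(1−u_t) − f·u_t = u_t·(1−s−f) + s.
Here 1−s−f = 0.752 and s = 0.031.
u_1 = 0.195000 × 0.752 + 0.031 = 0.177640.
u_2 = 0.177640 × 0.752 + 0.031 = 0.164585.
u_3 = 0.164585 × 0.752 + 0.031 = 0.154768.

Unemployment rate after three months ≈ 15.48%.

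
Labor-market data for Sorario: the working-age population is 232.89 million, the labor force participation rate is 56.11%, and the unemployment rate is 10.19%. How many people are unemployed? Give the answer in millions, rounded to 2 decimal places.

Labor force = 0.5611 × 232.89 = 130.67 million.
Unemployed = 0.1019 × 130.67 ≈ 13.32 million.

About 13.32 million are unemployed.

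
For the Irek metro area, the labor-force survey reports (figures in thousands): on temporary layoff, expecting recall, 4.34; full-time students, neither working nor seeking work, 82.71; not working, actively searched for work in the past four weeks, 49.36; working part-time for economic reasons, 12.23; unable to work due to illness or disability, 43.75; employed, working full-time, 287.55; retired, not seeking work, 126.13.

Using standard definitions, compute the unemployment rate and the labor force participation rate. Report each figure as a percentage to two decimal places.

Unemployment rate ≈ 15.19%; labor force participation rate ≈ 58.32%.

Employed = 12.23 + 287.55 = 299.78 thousand (anyone who worked, including part-time for economic reasons, counts as employed).
Unemployed = 4.34 + 49.36 = 53.70 thousand (jobless and actively searching, or on temporary layoff).
Labor force = 299.78 + 53.70 = 353.48 thousand.
Not in labor force = 82.71 + 43.75 + 126.13 = 252.59 thousand (those not working and not actively searching are outside the labor force).
Civilian working-age population = 353.48 + 252.59 = 606.07 thousand.
Unemployment rate = 53.70 / 353.48 = 15.19%.
Labor force participation rate = 353.48 / 606.07 = 58.32%.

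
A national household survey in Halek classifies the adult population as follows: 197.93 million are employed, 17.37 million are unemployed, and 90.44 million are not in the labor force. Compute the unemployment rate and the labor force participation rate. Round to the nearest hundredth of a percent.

Labor force = employed + unemployed = 197.93 + 17.37 = 215.30 million.
Working-age population = 215.30 + 90.44 = 305.74 million.
Unemployment rate = 17.37 / 215.30 = 8.07%.
Labor force participation rate = 215.30 / 305.74 = 70.42%.

Unemployment rate ≈ 8.07%; labor force participation rate ≈ 70.42%.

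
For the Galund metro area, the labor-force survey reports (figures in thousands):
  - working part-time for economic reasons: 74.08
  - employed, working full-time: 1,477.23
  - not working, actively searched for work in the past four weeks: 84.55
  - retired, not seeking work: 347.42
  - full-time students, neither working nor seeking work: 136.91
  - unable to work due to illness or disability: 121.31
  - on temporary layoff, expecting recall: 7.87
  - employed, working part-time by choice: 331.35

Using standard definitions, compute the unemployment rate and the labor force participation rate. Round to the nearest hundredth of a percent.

Employed = 74.08 + 1,477.23 + 331.35 = 1,882.66 thousand (anyone who worked, including part-time for economic reasons, counts as employed).
Unemployed = 84.55 + 7.87 = 92.42 thousand (jobless and actively searching, or on temporary layoff).
Labor force = 1,882.66 + 92.42 = 1,975.08 thousand.
Not in labor force = 347.42 + 136.91 + 121.31 = 605.64 thousand (those not working and not actively searching are outside the labor force).
Civilian working-age population = 1,975.08 + 605.64 = 2,580.72 thousand.
Unemployment rate = 92.42 / 1,975.08 = 4.68%.
Labor force participation rate = 1,975.08 / 2,580.72 = 76.53%.

Unemployment rate ≈ 4.68%; labor force participation rate ≈ 76.53%.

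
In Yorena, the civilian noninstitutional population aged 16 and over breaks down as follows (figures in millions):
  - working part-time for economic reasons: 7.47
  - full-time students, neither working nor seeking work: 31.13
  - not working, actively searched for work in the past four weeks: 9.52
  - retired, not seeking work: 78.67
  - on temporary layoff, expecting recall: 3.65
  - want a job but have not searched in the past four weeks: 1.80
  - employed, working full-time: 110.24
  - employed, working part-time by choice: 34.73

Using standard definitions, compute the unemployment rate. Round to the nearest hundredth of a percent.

Unemployment rate ≈ 7.95%.

Employed = 7.47 + 110.24 + 34.73 = 152.44 million (anyone who worked, including part-time for economic reasons, counts as employed).
Unemployed = 9.52 + 3.65 = 13.17 million (jobless and actively searching, or on temporary layoff).
Labor force = 152.44 + 13.17 = 165.61 million.
Unemployment rate = 13.17 / 165.61 = 7.95%.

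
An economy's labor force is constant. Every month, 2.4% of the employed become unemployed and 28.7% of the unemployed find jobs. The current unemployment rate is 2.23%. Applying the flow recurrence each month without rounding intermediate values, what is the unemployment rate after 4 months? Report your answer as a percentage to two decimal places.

With a fixed labor force, u_{t+1} = u_t + s·(1−u_t) − f·u_t = u_t·(1−s−f) + s.
Here 1−s−f = 0.689 and s = 0.024.
u_1 = 0.022300 × 0.689 + 0.024 = 0.039365.
u_2 = 0.039365 × 0.689 + 0.024 = 0.051122.
u_3 = 0.051122 × 0.689 + 0.024 = 0.059223.
u_4 = 0.059223 × 0.689 + 0.024 = 0.064805.

Unemployment rate after four months ≈ 6.48%.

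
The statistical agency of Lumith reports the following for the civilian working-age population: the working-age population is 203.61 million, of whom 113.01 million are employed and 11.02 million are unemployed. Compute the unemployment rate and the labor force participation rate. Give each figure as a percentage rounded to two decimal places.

Labor force = employed + unemployed = 113.01 + 11.02 = 124.03 million.
Unemployment rate = 11.02 / 124.03 = 8.88%.
Labor force participation rate = 124.03 / 203.61 = 60.92%.

Unemployment rate ≈ 8.88%; labor force participation rate ≈ 60.92%.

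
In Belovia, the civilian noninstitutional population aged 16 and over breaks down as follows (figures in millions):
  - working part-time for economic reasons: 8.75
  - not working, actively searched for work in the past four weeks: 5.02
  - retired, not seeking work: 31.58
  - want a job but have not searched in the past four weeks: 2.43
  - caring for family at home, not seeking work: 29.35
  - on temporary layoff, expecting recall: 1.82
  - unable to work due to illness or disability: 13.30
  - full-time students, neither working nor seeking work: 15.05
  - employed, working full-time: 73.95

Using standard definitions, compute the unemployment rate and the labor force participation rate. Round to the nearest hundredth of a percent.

Employed = 8.75 + 73.95 = 82.70 million (anyone who worked, including part-time for economic reasons, counts as employed).
Unemployed = 5.02 + 1.82 = 6.84 million (jobless and actively searching, or on temporary layoff).
Labor force = 82.70 + 6.84 = 89.54 million.
Not in labor force = 31.58 + 2.43 + 29.35 + 13.30 + 15.05 = 91.71 million (those not working and not actively searching are outside the labor force — including those who want a job but have given up searching).
Civilian working-age population = 89.54 + 91.71 = 181.25 million.
Unemployment rate = 6.84 / 89.54 = 7.64%.
Labor force participation rate = 89.54 / 181.25 = 49.40%.

Unemployment rate ≈ 7.64%; labor force participation rate ≈ 49.40%.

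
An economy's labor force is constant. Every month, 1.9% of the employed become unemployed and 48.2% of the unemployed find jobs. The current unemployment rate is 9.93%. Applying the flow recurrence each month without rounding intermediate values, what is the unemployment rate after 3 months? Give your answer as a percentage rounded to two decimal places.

With a fixed labor force, u_{t+1} = u_t + s·(1−u_t) − f·u_t = u_t·(1−s−f) + s.
Here 1−s−f = 0.499 and s = 0.019.
u_1 = 0.099300 × 0.499 + 0.019 = 0.068551.
u_2 = 0.068551 × 0.499 + 0.019 = 0.053207.
u_3 = 0.053207 × 0.499 + 0.019 = 0.045550.

Unemployment rate after three months ≈ 4.56%.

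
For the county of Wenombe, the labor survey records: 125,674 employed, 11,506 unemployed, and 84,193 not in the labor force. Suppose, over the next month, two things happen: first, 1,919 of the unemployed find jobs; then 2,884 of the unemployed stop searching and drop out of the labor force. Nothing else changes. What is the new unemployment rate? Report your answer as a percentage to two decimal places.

Initially, labor force = 125,674 + 11,506 = 137,180, so u = 11,506/137,180 = 8.39%.
After the first change, unemployed falls and employed rises by 1,919; labor force unchanged → E = 127,593, U = 9,587, labor force = 137,180.
After the second change, unemployed and labor force both fall by 2,884 → E = 127,593, U = 6,703, labor force = 134,296.
New unemployment rate = 6,703 / 134,296 = 4.99%.

New unemployment rate ≈ 4.99%.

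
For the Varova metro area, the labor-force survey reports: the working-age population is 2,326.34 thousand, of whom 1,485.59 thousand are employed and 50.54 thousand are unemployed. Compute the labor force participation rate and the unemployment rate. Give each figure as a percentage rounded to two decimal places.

Labor force = employed + unemployed = 1,485.59 + 50.54 = 1,536.13 thousand.
Unemployment rate = 50.54 / 1,536.13 = 3.29%.
Labor force participation rate = 1,536.13 / 2,326.34 = 66.03%.

Labor force participation rate ≈ 66.03%; unemployment rate ≈ 3.29%.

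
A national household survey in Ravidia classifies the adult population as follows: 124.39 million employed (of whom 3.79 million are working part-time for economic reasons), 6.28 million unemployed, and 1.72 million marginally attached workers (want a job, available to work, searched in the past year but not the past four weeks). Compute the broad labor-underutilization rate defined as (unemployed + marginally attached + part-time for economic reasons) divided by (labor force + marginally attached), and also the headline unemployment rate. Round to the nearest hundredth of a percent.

Labor force = 124.39 + 6.28 = 130.67 million.
Numerator = 6.28 + 1.72 + 3.79 = 11.79 million.
Denominator = 130.67 + 1.72 = 132.39 million.
Broad rate = 11.79 / 132.39 = 8.91%.
Headline unemployment rate = 6.28 / 130.67 = 4.81%.

Broad underutilization rate ≈ 8.91%; headline unemployment rate ≈ 4.81%.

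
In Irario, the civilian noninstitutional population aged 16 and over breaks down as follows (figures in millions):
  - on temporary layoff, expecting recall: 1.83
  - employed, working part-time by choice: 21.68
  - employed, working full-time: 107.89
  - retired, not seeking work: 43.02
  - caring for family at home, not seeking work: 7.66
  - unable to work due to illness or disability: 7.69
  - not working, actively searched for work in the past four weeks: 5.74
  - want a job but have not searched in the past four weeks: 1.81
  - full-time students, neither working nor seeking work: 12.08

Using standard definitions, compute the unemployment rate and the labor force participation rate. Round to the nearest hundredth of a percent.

Unemployment rate ≈ 5.52%; labor force participation rate ≈ 65.49%.

Employed = 21.68 + 107.89 = 129.57 million.
Unemployed = 1.83 + 5.74 = 7.57 million (jobless and actively searching, or on temporary layoff).
Labor force = 129.57 + 7.57 = 137.14 million.
Not in labor force = 43.02 + 7.66 + 7.69 + 1.81 + 12.08 = 72.26 million (those not working and not actively searching are outside the labor force — including those who want a job but have given up searching).
Civilian working-age population = 137.14 + 72.26 = 209.40 million.
Unemployment rate = 7.57 / 137.14 = 5.52%.
Labor force participation rate = 137.14 / 209.40 = 65.49%.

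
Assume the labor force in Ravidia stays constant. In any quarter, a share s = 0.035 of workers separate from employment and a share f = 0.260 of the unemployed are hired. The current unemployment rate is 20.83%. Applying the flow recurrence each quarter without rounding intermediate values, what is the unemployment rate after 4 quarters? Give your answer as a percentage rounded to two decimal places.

With a fixed labor force, u_{t+1} = u_t + s·(1−u_t) − f·u_t = u_t·(1−s−f) + s.
Here 1−s−f = 0.705 and s = 0.035.
u_1 = 0.208300 × 0.705 + 0.035 = 0.181851.
u_2 = 0.181851 × 0.705 + 0.035 = 0.163205.
u_3 = 0.163205 × 0.705 + 0.035 = 0.150060.
u_4 = 0.150060 × 0.705 + 0.035 = 0.140792.

Unemployment rate after four quarters ≈ 14.08%.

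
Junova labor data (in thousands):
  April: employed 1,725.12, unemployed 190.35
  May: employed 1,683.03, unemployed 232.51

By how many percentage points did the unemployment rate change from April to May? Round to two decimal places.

The unemployment rate changed by +2.20 percentage points.

April: labor force = 1,725.12 + 190.35 = 1,915.47; u = 190.35/1,915.47 = 9.94%.
May: labor force = 1,683.03 + 232.51 = 1,915.54; u = 232.51/1,915.54 = 12.14%.
Change = 12.14% − 9.94% = +2.20 pp.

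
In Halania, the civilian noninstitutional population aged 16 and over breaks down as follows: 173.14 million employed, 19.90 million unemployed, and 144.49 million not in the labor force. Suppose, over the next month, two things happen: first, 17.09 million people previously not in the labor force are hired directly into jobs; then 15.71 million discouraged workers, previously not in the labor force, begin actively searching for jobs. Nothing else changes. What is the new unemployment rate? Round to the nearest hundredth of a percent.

Initially, labor force = 173.14 + 19.90 = 193.04 million, so u = 19.90/193.04 = 10.31%.
After the first change, employed and labor force both rise by 17.09; unemployed unchanged → E = 190.23, U = 19.90, labor force = 210.13 million.
After the second change, unemployed and labor force both rise by 15.71 → E = 190.23, U = 35.61, labor force = 225.84 million.
New unemployment rate = 35.61 / 225.84 = 15.77%.

New unemployment rate ≈ 15.77%.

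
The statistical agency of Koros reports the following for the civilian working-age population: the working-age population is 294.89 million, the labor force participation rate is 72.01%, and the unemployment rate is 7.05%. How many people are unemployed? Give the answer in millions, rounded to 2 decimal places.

Labor force = 0.7201 × 294.89 = 212.35 million.
Unemployed = 0.0705 × 212.35 ≈ 14.97 million.

About 14.97 million are unemployed.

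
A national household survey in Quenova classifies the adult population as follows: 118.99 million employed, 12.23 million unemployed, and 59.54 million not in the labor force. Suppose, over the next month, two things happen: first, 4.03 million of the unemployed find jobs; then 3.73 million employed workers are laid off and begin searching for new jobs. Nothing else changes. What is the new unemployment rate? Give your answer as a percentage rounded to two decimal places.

Initially, labor force = 118.99 + 12.23 = 131.22 million, so u = 12.23/131.22 = 9.32%.
After the first change, unemployed falls and employed rises by 4.03; labor force unchanged → E = 123.02, U = 8.20, labor force = 131.22 million.
After the second change, employed falls and unemployed rises by 3.73; labor force unchanged → E = 119.29, U = 11.93, labor force = 131.22 million.
New unemployment rate = 11.93 / 131.22 = 9.09%.

New unemployment rate ≈ 9.09%.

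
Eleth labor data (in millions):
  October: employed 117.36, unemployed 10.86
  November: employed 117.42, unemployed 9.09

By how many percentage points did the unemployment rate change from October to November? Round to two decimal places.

The unemployment rate changed by −1.28 percentage points.

October: labor force = 117.36 + 10.86 = 128.22; u = 10.86/128.22 = 8.47%.
November: labor force = 117.42 + 9.09 = 126.51; u = 9.09/126.51 = 7.19%.
Change = 7.19% − 8.47% = −1.28 pp.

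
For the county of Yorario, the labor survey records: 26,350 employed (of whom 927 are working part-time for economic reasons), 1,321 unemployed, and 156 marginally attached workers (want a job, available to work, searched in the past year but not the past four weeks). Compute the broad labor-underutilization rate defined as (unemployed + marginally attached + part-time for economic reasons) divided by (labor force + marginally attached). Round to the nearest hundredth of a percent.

Labor force = 26,350 + 1,321 = 27,671.
Numerator = 1,321 + 156 + 927 = 2,404.
Denominator = 27,671 + 156 = 27,827.
Broad rate = 2,404 / 27,827 = 8.64%.

Broad underutilization rate ≈ 8.64%.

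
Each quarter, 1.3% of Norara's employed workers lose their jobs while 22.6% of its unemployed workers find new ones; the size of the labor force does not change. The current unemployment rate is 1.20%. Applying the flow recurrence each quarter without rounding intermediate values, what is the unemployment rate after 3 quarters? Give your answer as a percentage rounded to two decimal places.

With a fixed labor force, u_{t+1} = u_t + s·(1−u_t) − f·u_t = u_t·(1−s−f) + s.
Here 1−s−f = 0.761 and s = 0.013.
u_1 = 0.012000 × 0.761 + 0.013 = 0.022132.
u_2 = 0.022132 × 0.761 + 0.013 = 0.029842.
u_3 = 0.029842 × 0.761 + 0.013 = 0.035710.

Unemployment rate after three quarters ≈ 3.57%.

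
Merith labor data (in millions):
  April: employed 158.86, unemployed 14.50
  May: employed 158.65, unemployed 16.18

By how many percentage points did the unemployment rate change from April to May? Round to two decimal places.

April: labor force = 158.86 + 14.50 = 173.36; u = 14.50/173.36 = 8.36%.
May: labor force = 158.65 + 16.18 = 174.83; u = 16.18/174.83 = 9.25%.
Change = 9.25% − 8.36% = +0.89 pp.

The unemployment rate changed by +0.89 percentage points.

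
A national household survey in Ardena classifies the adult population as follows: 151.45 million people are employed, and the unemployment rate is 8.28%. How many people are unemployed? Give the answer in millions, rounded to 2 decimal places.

About 13.67 million are unemployed.

Let U be the number unemployed. The labor force is E + U, and U/(E+U) = 0.0828.
So U = 0.0828 × 151.45 / (1 − 0.0828) = 12.5401 / 0.9172 ≈ 13.67 million.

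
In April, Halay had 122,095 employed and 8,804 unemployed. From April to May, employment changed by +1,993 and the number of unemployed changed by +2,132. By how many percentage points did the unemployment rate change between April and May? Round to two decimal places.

The unemployment rate changed by +1.37 percentage points.

April: labor force = 122,095 + 8,804 = 130,899; u = 8,804/130,899 = 6.73%.
May: labor force = 124,088 + 10,936 = 135,024; u = 10,936/135,024 = 8.10%.
Change = 8.10% − 6.73% = +1.37 pp.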